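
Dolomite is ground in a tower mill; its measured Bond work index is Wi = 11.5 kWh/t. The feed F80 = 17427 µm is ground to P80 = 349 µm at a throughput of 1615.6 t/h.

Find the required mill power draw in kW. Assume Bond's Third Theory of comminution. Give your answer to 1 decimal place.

Bond: W = 10·Wi·(1/√P80 − 1/√F80)
W = 10·11.5·(1/√349 − 1/√17427) = 10·11.5·(0.045954) = 5.2847 kWh/t
P = W·T = 5.2847·1615.6 = 8537.9 kW

P = 8537.9 kW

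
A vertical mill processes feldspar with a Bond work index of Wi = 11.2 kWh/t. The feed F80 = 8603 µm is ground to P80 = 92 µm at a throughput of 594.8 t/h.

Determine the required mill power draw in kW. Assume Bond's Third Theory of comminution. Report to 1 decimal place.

W = 10·Wi·[P80^(−½) − F80^(−½)]
W = 10·11.2·(1/√92 − 1/√8603) = 10·11.2·(0.093476) = 10.4693 kWh/t
P_mill = W·ṁ = 10.4693·594.8 = 6227.1 kW

P = 6227.1 kW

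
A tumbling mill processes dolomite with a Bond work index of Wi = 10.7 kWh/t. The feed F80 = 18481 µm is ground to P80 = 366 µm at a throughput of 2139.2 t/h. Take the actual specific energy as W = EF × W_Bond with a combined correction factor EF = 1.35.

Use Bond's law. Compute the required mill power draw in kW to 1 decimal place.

Bond:  W = 10 Wi (1/√P − 1/√F)
W = 10·10.7·(1/√366 − 1/√18481) = 10·10.7·(0.044915) = 4.8059 kWh/t
With EF = 1.35: W = 4.8059·1.35 = 6.4880 kWh/t
P_mill = W·ṁ = 6.4880·2139.2 = 13879.0 kW

P = 13879.0 kW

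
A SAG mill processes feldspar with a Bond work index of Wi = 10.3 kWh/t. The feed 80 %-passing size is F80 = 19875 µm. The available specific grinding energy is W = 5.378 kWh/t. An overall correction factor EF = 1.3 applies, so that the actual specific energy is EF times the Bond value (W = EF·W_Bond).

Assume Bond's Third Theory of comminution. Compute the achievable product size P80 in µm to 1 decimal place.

P80 = 447.8 µm

W = 10·Wi·[P80^(−½) − F80^(−½)]
W_Bond = W / EF = 5.378 / 1.3 = 4.1369 kWh/t
⇒ 1/√P80 = W_Bond/(10·Wi) + 1/√F80
  = 4.1369/(10·10.3) + 1/√19875 = 0.040164 + 0.007093 = 0.047258
P80 = (1/0.047258)² = 21.1606² = 447.77 µm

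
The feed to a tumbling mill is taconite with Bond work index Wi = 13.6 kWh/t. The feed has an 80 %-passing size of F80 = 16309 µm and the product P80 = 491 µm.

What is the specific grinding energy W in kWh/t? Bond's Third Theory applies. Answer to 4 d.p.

W = 10 Wi / √P80 − 10 Wi / √F80
1/√491 = 0.045129;  1/√16309 = 0.007830
W = 10·13.6·(0.045129 − 0.007830) = 5.0727 kWh/t

W = 5.0727 kWh/t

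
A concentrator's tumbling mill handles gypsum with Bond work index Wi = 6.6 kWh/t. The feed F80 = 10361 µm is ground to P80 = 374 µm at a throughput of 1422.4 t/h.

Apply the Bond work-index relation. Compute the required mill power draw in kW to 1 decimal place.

W = 10 Wi (1/√P80 − 1/√F80)  [Bond]
W = 10·6.6·(1/√374 − 1/√10361) = 10·6.6·(0.041885) = 2.7644 kWh/t
Power = W × throughput = 2.7644 kWh/t × 1422.4 t/h = 3932.1 kW

P = 3932.1 kW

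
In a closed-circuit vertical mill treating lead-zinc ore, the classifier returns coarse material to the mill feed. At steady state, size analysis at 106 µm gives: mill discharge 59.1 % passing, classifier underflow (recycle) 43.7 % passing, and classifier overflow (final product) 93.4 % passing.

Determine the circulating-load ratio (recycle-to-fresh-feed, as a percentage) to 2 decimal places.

Let r = R/F. Size balance at 106 µm:
(1+r)·d = r·u + o ⇒ r = (o−d)/(d−u)
r = (93.4 − 59.1)/(59.1 − 43.7) = 34.3/15.4 = 2.2273
CL = 100·r = 222.73 %

CL = 222.73 %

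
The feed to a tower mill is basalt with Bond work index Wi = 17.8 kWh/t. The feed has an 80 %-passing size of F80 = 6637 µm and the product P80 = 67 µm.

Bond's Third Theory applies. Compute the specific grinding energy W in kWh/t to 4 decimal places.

W = 19.5612 kWh/t

W = 10 Wi (P80^-0.5 − F80^-0.5)
1/√67 = 0.122169;  1/√6637 = 0.012275
W = 10·17.8·(0.122169 − 0.012275) = 19.5612 kWh/t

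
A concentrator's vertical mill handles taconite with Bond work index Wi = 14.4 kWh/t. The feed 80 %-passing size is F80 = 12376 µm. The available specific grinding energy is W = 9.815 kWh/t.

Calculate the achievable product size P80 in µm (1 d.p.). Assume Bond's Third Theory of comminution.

Bond: W = 10·Wi·(1/√P80 − 1/√F80)
⇒ 1/√P80 = W/(10 Wi) + 1/√F80
  = 9.8150/(10·14.4) + 1/√12376 = 0.068160 + 0.008989 = 0.077149
P80 = (1/0.077149)² = 12.9620² = 168.01 µm

P80 = 168.0 µm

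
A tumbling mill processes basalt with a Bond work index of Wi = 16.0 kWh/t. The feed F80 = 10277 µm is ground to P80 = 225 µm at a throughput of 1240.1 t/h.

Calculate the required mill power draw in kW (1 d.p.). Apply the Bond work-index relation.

W = 10 Wi / √P80 − 10 Wi / √F80
W = 10·16.0·(1/√225 − 1/√10277) = 10·16.0·(0.056802) = 9.0884 kWh/t
P_mill = W·ṁ = 9.0884·1240.1 = 11270.5 kW

P = 11270.5 kW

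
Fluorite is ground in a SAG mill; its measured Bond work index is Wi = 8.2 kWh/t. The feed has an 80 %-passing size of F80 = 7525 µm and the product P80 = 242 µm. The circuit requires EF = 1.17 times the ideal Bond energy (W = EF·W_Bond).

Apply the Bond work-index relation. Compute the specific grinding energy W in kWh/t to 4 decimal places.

W = 10 Wi (P80^-0.5 − F80^-0.5)
1/√242 = 0.064282;  1/√7525 = 0.011528
W = 10·8.2·(0.064282 − 0.011528) = 4.3259 kWh/t
With EF = 1.17: W = 4.3259·1.17 = 5.0613 kWh/t

W = 5.0613 kWh/t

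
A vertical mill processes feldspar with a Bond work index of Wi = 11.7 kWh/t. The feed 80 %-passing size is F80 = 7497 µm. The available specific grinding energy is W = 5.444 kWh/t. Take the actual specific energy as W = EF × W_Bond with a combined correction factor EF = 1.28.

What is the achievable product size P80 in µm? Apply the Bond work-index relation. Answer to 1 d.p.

P80 = 435.8 µm

W = 10·Wi·(P80^(-½) − F80^(-½))
W_Bond = W / EF = 5.444 / 1.28 = 4.2531 kWh/t
⇒ 1/√P80 = W_Bond/(10·Wi) + 1/√F80
  = 4.2531/(10·11.7) + 1/√7497 = 0.036351 + 0.011549 = 0.047901
P80 = (1/0.047901)² = 20.8765² = 435.83 µm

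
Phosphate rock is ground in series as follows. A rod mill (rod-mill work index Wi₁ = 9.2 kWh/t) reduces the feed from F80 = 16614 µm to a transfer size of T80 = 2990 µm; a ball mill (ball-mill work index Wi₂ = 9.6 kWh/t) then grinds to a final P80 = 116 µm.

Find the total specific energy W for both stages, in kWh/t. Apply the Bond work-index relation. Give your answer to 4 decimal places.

W_Bond = 10·Wi·(1/√P₈₀ − 1/√F₈₀)
Stage 1 (16614→2990 µm, Wi₁=9.2): W₁ = 10·9.2·(0.018288 − 0.007758) = 0.9687 kWh/t
Stage 2 (2990→116 µm, Wi₂=9.6): W₂ = 10·9.6·(0.092848 − 0.018288) = 7.1577 kWh/t
W = W₁ + W₂ = 0.9687 + 7.1577 = 8.1265 kWh/t

W = 8.1265 kWh/t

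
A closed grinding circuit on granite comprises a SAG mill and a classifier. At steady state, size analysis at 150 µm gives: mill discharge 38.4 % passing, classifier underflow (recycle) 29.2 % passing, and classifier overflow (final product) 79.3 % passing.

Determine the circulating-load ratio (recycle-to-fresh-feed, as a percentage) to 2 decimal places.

Let r = R/F. Size balance at 150 µm:
r = (o − d)/(d − u)
r = (79.3 − 38.4)/(38.4 − 29.2) = 40.9/9.2 = 4.4457
CL = 100·r = 444.57 %

CL = 444.57 %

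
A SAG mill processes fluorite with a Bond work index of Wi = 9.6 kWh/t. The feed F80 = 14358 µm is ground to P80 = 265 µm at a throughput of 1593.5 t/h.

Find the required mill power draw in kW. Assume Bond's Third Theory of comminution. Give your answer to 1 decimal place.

P = 8120.6 kW

W_Bond = 10·Wi·(1/√P₈₀ − 1/√F₈₀)
W = 10·9.6·(1/√265 − 1/√14358) = 10·9.6·(0.053084) = 5.0961 kWh/t
P_mill = W·ṁ = 5.0961·1593.5 = 8120.6 kW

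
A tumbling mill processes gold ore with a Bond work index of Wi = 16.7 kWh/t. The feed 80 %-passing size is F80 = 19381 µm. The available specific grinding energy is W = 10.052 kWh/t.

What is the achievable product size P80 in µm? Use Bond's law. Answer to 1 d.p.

P80 = 220.3 µm

W = 10 Wi (P80^-0.5 − F80^-0.5)
⇒ 1/√P80 = W/(10 Wi) + 1/√F80
  = 10.0520/(10·16.7) + 1/√19381 = 0.060192 + 0.007183 = 0.067375
P80 = (1/0.067375)² = 14.8424² = 220.30 µm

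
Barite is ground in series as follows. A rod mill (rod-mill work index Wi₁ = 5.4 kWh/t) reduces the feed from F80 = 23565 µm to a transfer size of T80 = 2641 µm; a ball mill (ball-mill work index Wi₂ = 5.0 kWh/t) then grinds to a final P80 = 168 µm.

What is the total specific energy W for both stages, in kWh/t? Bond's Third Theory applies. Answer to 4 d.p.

W = 10·Wi·(P80^(-½) − F80^(-½))
Stage 1 (23565→2641 µm, Wi₁=5.4): W₁ = 10·5.4·(0.019459 − 0.006514) = 0.6990 kWh/t
Stage 2 (2641→168 µm, Wi₂=5.0): W₂ = 10·5.0·(0.077152 − 0.019459) = 2.8846 kWh/t
W = W₁ + W₂ = 0.6990 + 2.8846 = 3.5836 kWh/t

W = 3.5836 kWh/t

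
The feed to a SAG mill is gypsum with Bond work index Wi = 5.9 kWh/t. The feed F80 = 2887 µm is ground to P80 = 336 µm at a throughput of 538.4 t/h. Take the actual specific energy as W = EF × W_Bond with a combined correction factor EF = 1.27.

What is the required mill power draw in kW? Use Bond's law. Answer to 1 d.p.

P = 1450.0 kW

W_Bond = 10·Wi·(1/√P₈₀ − 1/√F₈₀)
W = 10·5.9·(1/√336 − 1/√2887) = 10·5.9·(0.035943) = 2.1206 kWh/t
Apply correction: 2.1206 × 1.27 = 2.6932 kWh/t
P = W·T = 2.6932·538.4 = 1450.0 kW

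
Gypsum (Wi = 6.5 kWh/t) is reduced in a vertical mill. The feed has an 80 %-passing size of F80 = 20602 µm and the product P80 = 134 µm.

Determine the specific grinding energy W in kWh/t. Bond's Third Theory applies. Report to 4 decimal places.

Bond:  W = 10 Wi (1/√P − 1/√F)
1/√134 = 0.086387;  1/√20602 = 0.006967
W = 10·6.5·(0.086387 − 0.006967) = 5.1623 kWh/t

W = 5.1623 kWh/t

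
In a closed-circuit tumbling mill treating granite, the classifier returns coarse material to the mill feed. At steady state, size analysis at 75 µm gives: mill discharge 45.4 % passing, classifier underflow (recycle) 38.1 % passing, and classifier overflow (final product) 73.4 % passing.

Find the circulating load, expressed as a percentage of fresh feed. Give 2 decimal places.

CL = 383.56 %

Let r = R/F. Size balance at 75 µm:
d + r·d = r·u + o → r(d−u) = o−d
r = (73.4 − 45.4)/(45.4 − 38.1) = 28.0/7.3 = 3.8356
CL = 100·r = 383.56 %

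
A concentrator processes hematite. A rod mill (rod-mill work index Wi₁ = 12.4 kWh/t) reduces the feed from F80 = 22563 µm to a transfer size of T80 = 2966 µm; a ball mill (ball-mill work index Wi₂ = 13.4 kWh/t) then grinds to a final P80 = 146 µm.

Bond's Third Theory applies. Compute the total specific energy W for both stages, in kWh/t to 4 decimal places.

W = 10 Wi (1/√P80 − 1/√F80)  [Bond]
Stage 1 (22563→2966 µm, Wi₁=12.4): W₁ = 10·12.4·(0.018362 − 0.006657) = 1.4513 kWh/t
Stage 2 (2966→146 µm, Wi₂=13.4): W₂ = 10·13.4·(0.082761 − 0.018362) = 8.6294 kWh/t
W = W₁ + W₂ = 1.4513 + 8.6294 = 10.0808 kWh/t

W = 10.0808 kWh/t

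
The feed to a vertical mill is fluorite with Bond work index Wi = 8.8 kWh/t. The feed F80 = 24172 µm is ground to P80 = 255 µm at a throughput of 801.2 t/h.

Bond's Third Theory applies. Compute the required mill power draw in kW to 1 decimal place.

P = 3961.7 kW

Bond: W = 10·Wi·(1/√P80 − 1/√F80)
W = 10·8.8·(1/√255 − 1/√24172) = 10·8.8·(0.056190) = 4.9448 kWh/t
P_mill = W·ṁ = 4.9448·801.2 = 3961.7 kW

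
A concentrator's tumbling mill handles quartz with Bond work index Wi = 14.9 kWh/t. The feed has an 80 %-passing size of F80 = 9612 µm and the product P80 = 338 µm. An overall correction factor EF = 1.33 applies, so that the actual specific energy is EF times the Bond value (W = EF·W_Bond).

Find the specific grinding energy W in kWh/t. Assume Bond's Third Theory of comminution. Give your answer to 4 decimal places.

W = 10 Wi (1/√P80 − 1/√F80)  [Bond]
1/√338 = 0.054393;  1/√9612 = 0.010200
W = 10·14.9·(0.054393 − 0.010200) = 6.5848 kWh/t
With EF = 1.33: W = 6.5848·1.33 = 8.7577 kWh/t

W = 8.7577 kWh/t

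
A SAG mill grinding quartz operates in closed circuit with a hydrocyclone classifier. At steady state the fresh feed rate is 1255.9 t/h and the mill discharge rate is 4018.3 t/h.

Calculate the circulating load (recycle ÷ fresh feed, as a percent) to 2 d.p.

M = F + R at steady state, so:
R = M − F = 4018.3 − 1255.9 = 2762.4 t/h
CL = 100·R/F = 100·2762.4/1255.9 = 219.95 %

CL = 219.95 %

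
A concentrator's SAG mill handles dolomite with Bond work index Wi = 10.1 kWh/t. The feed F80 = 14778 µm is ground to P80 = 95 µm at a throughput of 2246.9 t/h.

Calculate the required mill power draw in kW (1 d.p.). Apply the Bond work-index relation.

P = 21416.4 kW

W_Bond = 10·Wi·(1/√P₈₀ − 1/√F₈₀)
W = 10·10.1·(1/√95 − 1/√14778) = 10·10.1·(0.094372) = 9.5315 kWh/t
Mill draw = 9.5315 × 2246.9 = 21416.4 kW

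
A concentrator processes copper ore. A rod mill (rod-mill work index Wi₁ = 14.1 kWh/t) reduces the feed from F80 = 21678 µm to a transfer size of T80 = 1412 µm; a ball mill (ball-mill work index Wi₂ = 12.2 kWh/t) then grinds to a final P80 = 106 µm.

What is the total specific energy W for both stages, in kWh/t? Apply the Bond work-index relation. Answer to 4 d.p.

W = 10 Wi (P80^-0.5 − F80^-0.5)
Stage 1 (21678→1412 µm, Wi₁=14.1): W₁ = 10·14.1·(0.026612 − 0.006792) = 2.7947 kWh/t
Stage 2 (1412→106 µm, Wi₂=12.2): W₂ = 10·12.2·(0.097129 − 0.026612) = 8.6030 kWh/t
W = W₁ + W₂ = 2.7947 + 8.6030 = 11.3977 kWh/t

W = 11.3977 kWh/t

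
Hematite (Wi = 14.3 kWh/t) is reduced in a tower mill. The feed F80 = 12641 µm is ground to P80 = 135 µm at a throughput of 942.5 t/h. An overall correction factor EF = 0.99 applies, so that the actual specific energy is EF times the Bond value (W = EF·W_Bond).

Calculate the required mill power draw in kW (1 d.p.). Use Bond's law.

P = 10297.0 kW

W_Bond = 10·Wi·(1/√P₈₀ − 1/√F₈₀)
W = 10·14.3·(1/√135 − 1/√12641) = 10·14.3·(0.077172) = 11.0356 kWh/t
Apply correction: 11.0356 × 0.99 = 10.9252 kWh/t
P_mill = W·ṁ = 10.9252·942.5 = 10297.0 kW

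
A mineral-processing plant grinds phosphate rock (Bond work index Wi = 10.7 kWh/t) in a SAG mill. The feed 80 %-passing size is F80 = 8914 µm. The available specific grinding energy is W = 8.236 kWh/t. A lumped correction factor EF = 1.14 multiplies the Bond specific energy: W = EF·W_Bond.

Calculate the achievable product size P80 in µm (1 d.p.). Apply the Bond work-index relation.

W = 10 Wi / √P80 − 10 Wi / √F80
W_Bond = W / EF = 8.236 / 1.14 = 7.2246 kWh/t
1/√P80 = 1/√F80 + W_Bond/(10·Wi)
  = 7.2246/(10·10.7) + 1/√8914 = 0.067519 + 0.010592 = 0.078111
P80 = (1/0.078111)² = 12.8023² = 163.90 µm

P80 = 163.9 µm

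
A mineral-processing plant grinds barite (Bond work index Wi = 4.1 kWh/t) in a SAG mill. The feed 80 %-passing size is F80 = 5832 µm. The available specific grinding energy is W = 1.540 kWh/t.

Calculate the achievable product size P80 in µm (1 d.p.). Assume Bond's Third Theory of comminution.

Bond: W = 10·Wi·(1/√P80 − 1/√F80)
P80^-0.5 = F80^-0.5 + W/(10 Wi)
  = 1.5400/(10·4.1) + 1/√5832 = 0.037561 + 0.013095 = 0.050656
P80 = (1/0.050656)² = 19.7412² = 389.71 µm

P80 = 389.7 µm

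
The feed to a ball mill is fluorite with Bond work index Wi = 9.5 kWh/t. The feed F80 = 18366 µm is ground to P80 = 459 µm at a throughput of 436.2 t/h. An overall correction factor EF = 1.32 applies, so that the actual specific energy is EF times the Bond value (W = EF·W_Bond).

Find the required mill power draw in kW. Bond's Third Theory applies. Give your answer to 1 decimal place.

P = 2149.5 kW

W = 10 Wi (P80^-0.5 − F80^-0.5)
W = 10·9.5·(1/√459 − 1/√18366) = 10·9.5·(0.039297) = 3.7332 kWh/t
Apply correction: 3.7332 × 1.32 = 4.9279 kWh/t
P = W·T = 4.9279·436.2 = 2149.5 kW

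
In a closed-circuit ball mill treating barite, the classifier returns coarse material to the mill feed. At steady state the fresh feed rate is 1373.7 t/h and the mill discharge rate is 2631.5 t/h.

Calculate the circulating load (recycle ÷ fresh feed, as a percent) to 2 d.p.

CL = 91.56 %

Mill node: discharge = fresh + recycle.
R = M − F = 2631.5 − 1373.7 = 1257.8 t/h
CL = 100·R/F = 100·1257.8/1373.7 = 91.56 %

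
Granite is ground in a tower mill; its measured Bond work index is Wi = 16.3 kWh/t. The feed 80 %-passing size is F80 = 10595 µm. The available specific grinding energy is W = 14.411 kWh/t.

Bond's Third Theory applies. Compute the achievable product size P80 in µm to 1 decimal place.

P80 = 103.9 µm

W = 10·Wi·(P80^(-½) − F80^(-½))
P80^-0.5 = F80^-0.5 + W/(10 Wi)
  = 14.4110/(10·16.3) + 1/√10595 = 0.088411 + 0.009715 = 0.098126
P80 = (1/0.098126)² = 10.1910² = 103.86 µm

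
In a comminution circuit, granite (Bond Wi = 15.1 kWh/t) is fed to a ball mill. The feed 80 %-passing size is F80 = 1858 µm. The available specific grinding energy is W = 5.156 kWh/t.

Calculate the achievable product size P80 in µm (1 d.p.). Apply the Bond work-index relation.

P80 = 304.1 µm

Bond: W = 10·Wi·(1/√P80 − 1/√F80)
1/√P80 = 1/√F80 + W/(10·Wi)
  = 5.1560/(10·15.1) + 1/√1858 = 0.034146 + 0.023199 = 0.057345
P80 = (1/0.057345)² = 17.4383² = 304.09 µm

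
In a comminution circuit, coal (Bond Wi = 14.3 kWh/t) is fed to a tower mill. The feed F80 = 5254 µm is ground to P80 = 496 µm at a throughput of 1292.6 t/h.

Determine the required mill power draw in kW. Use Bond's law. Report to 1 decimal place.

W = 10 Wi / √P80 − 10 Wi / √F80
W = 10·14.3·(1/√496 − 1/√5254) = 10·14.3·(0.031105) = 4.4481 kWh/t
P = W·T = 4.4481·1292.6 = 5749.6 kW

P = 5749.6 kW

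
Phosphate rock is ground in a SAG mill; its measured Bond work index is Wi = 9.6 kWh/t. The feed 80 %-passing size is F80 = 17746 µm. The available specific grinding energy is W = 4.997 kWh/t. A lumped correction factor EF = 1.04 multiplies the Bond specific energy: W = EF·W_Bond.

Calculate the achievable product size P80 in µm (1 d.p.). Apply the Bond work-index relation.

P80 = 301.9 µm

Bond: W = 10·Wi·(1/√P80 − 1/√F80)
W_Bond = W / EF = 4.997 / 1.04 = 4.8048 kWh/t
P80^-0.5 = F80^-0.5 + W_Bond/(10 Wi)
  = 4.8048/(10·9.6) + 1/√17746 = 0.050050 + 0.007507 = 0.057557
P80 = (1/0.057557)² = 17.3741² = 301.86 µm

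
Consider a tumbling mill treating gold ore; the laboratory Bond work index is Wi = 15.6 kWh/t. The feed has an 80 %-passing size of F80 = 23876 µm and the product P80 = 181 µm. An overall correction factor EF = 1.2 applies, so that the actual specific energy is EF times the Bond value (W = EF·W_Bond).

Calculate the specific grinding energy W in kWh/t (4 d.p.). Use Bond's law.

Bond: W = 10·Wi·(1/√P80 − 1/√F80)
1/√181 = 0.074329;  1/√23876 = 0.006472
W = 10·15.6·(0.074329 − 0.006472) = 10.5858 kWh/t
Apply correction: 10.5858 × 1.2 = 12.7030 kWh/t

W = 12.7030 kWh/t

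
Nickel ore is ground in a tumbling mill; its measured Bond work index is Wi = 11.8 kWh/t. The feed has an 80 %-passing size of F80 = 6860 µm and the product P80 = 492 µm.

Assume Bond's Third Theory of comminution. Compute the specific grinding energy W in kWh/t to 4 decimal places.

Bond: W = 10·Wi·(1/√P80 − 1/√F80)
1/√492 = 0.045083;  1/√6860 = 0.012074
W = 10·11.8·(0.045083 − 0.012074) = 3.8952 kWh/t

W = 3.8952 kWh/t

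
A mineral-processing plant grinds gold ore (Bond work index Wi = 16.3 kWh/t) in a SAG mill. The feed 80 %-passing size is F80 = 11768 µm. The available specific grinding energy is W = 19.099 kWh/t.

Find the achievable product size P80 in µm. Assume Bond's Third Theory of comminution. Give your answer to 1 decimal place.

W = 10 Wi / √P80 − 10 Wi / √F80
⇒ 1/√P80 = W/(10 Wi) + 1/√F80
  = 19.0990/(10·16.3) + 1/√11768 = 0.117172 + 0.009218 = 0.126390
P80 = (1/0.126390)² = 7.9120² = 62.60 µm

P80 = 62.6 µm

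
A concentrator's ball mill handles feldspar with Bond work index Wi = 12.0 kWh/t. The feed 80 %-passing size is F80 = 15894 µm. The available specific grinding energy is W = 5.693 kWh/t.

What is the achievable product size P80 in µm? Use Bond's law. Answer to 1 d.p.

W = 10 Wi (1/√P80 − 1/√F80)  [Bond]
⇒ 1/√P80 = W/(10·Wi) + 1/√F80
  = 5.6930/(10·12.0) + 1/√15894 = 0.047442 + 0.007932 = 0.055374
P80 = (1/0.055374)² = 18.0591² = 326.13 µm

P80 = 326.1 µm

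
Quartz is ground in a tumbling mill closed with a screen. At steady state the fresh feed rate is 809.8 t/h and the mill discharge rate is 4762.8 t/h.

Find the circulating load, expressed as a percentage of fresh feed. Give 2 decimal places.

Discharge = new feed + return, hence
R = M − F = 4762.8 − 809.8 = 3953.0 t/h
CL = 100·R/F = 100·3953.0/809.8 = 488.15 %

CL = 488.15 %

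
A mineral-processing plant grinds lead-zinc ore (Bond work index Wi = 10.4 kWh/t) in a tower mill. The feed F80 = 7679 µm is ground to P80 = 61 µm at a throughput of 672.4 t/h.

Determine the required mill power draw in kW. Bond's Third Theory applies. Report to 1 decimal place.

P = 8155.6 kW

W = 10 Wi / √P80 − 10 Wi / √F80
W = 10·10.4·(1/√61 − 1/√7679) = 10·10.4·(0.116625) = 12.1290 kWh/t
P = W·T = 12.1290·672.4 = 8155.6 kW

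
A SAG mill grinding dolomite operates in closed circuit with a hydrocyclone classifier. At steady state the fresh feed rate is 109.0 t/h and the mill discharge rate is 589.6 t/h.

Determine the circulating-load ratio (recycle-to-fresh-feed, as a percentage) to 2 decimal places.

Mill node: discharge = fresh + recycle.
R = M − F = 589.6 − 109.0 = 480.6 t/h
CL = 100·R/F = 100·480.6/109.0 = 440.92 %

CL = 440.92 %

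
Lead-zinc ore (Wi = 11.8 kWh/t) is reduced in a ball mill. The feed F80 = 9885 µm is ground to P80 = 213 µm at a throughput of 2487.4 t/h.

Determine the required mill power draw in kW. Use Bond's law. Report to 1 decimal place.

P = 17159.0 kW

Bond: W = 10·Wi·(1/√P80 − 1/√F80)
W = 10·11.8·(1/√213 − 1/√9885) = 10·11.8·(0.058461) = 6.8984 kWh/t
Power = W × throughput = 6.8984 kWh/t × 2487.4 t/h = 17159.0 kW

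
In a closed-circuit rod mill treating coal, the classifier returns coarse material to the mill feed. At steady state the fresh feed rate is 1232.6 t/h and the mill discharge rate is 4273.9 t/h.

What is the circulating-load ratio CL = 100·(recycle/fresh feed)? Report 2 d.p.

CL = 246.74 %

M = F + R at steady state, so:
R = M − F = 4273.9 − 1232.6 = 3041.3 t/h
CL = 100·R/F = 100·3041.3/1232.6 = 246.74 %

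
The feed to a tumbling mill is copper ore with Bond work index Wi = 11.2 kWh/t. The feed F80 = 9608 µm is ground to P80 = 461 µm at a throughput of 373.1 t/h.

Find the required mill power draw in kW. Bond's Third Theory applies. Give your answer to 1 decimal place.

P = 1519.9 kW

Bond: W = 10·Wi·(1/√P80 − 1/√F80)
W = 10·11.2·(1/√461 − 1/√9608) = 10·11.2·(0.036373) = 4.0737 kWh/t
P = W·T = 4.0737·373.1 = 1519.9 kW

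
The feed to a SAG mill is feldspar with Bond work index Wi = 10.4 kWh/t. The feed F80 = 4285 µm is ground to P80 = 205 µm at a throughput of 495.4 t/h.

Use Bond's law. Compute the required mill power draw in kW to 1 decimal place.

P = 2811.4 kW

Bond: W = 10·Wi·(1/√P80 − 1/√F80)
W = 10·10.4·(1/√205 − 1/√4285) = 10·10.4·(0.054567) = 5.6749 kWh/t
Mill draw = 5.6749 × 495.4 = 2811.4 kW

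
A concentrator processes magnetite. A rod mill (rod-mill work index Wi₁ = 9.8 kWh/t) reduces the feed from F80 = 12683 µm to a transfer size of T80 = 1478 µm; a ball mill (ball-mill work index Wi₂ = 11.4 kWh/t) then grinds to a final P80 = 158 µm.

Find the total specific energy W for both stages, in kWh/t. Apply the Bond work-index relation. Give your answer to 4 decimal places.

W = 10 Wi / √P80 − 10 Wi / √F80
Stage 1 (12683→1478 µm, Wi₁=9.8): W₁ = 10·9.8·(0.026011 − 0.008880) = 1.6789 kWh/t
Stage 2 (1478→158 µm, Wi₂=11.4): W₂ = 10·11.4·(0.079556 − 0.026011) = 6.1041 kWh/t
W = W₁ + W₂ = 1.6789 + 6.1041 = 7.7830 kWh/t

W = 7.7830 kWh/t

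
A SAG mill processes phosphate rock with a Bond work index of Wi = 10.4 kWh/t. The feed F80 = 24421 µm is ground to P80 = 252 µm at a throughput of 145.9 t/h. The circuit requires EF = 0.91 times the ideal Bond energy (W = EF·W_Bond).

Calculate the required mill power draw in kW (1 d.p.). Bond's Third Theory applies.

W = 10 Wi (1/√P80 − 1/√F80)  [Bond]
W = 10·10.4·(1/√252 − 1/√24421) = 10·10.4·(0.056595) = 5.8859 kWh/t
W_actual = 0.91 × 5.8859 = 5.3561 kWh/t
Power = W × throughput = 5.3561 kWh/t × 145.9 t/h = 781.5 kW

P = 781.5 kW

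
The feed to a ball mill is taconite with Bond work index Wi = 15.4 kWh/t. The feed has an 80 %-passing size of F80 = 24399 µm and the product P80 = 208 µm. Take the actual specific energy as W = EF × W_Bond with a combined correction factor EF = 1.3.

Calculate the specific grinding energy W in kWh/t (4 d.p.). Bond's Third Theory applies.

Bond:  W = 10 Wi (1/√P − 1/√F)
1/√208 = 0.069338;  1/√24399 = 0.006402
W = 10·15.4·(0.069338 − 0.006402) = 9.6921 kWh/t
Corrected W = EF·W_Bond = 1.3·9.6921 = 12.5997 kWh/t

W = 12.5997 kWh/t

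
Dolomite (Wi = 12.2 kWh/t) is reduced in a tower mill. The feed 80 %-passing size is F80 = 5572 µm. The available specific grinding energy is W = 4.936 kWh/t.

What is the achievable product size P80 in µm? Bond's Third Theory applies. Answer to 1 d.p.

W = 10·Wi·(P80^(-½) − F80^(-½))
1/√P80 = 1/√F80 + W/(10·Wi)
  = 4.9360/(10·12.2) + 1/√5572 = 0.040459 + 0.013397 = 0.053856
P80 = (1/0.053856)² = 18.5682² = 344.78 µm

P80 = 344.8 µm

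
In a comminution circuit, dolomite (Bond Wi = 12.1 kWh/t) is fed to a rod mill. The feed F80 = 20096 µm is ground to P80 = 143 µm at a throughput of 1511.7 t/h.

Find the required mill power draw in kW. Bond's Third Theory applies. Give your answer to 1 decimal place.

P = 14005.9 kW

Bond:  W = 10 Wi (1/√P − 1/√F)
W = 10·12.1·(1/√143 − 1/√20096) = 10·12.1·(0.076570) = 9.2650 kWh/t
P_mill = W·ṁ = 9.2650·1511.7 = 14005.9 kW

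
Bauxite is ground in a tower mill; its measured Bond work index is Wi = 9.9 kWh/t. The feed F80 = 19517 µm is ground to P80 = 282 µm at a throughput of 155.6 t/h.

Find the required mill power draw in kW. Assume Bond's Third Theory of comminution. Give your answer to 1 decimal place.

P = 807.1 kW

W = 10 Wi (1/√P80 − 1/√F80)  [Bond]
W = 10·9.9·(1/√282 − 1/√19517) = 10·9.9·(0.052391) = 5.1867 kWh/t
Mill draw = 5.1867 × 155.6 = 807.1 kW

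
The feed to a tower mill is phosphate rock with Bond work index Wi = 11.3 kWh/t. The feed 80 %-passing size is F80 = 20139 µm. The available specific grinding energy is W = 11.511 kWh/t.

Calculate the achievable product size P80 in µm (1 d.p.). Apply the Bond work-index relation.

P80 = 84.3 µm

W = 10·Wi·[P80^(−½) − F80^(−½)]
⇒ 1/√P80 = W/(10 Wi) + 1/√F80
  = 11.5110/(10·11.3) + 1/√20139 = 0.101867 + 0.007047 = 0.108914
P80 = (1/0.108914)² = 9.1816² = 84.30 µm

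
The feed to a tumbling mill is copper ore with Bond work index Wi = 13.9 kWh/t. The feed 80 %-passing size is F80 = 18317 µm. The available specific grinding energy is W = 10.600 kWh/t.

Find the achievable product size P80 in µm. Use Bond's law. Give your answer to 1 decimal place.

W = 10·Wi·(P80^(-½) − F80^(-½))
⇒ 1/√P80 = W/(10 Wi) + 1/√F80
  = 10.6000/(10·13.9) + 1/√18317 = 0.076259 + 0.007389 = 0.083648
P80 = (1/0.083648)² = 11.9549² = 142.92 µm

P80 = 142.9 µm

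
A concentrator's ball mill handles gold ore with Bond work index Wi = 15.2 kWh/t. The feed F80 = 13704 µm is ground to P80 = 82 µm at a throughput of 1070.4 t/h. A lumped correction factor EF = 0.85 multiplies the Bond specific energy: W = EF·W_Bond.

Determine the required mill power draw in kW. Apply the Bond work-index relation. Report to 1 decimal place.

W = 10·Wi·[P80^(−½) − F80^(−½)]
W = 10·15.2·(1/√82 − 1/√13704) = 10·15.2·(0.101889) = 15.4872 kWh/t
Apply correction: 15.4872 × 0.85 = 13.1641 kWh/t
P = W·T = 13.1641·1070.4 = 14090.8 kW

P = 14090.8 kW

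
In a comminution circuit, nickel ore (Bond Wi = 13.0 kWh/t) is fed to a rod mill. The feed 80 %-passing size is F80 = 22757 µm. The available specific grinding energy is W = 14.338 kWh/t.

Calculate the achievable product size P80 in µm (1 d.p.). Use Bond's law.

P80 = 73.1 µm

W = 10·Wi·[P80^(−½) − F80^(−½)]
1/√P80 = 1/√F80 + W/(10·Wi)
  = 14.3380/(10·13.0) + 1/√22757 = 0.110292 + 0.006629 = 0.116921
P80 = (1/0.116921)² = 8.5528² = 73.15 µm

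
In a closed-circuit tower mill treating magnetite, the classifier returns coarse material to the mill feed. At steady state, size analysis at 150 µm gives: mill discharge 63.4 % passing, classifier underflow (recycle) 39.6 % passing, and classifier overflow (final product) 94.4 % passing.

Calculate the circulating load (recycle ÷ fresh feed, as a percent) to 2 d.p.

Classifier node, passing 150 µm:
Fd + Rd = Ru + Fo ⇒ R/F = (o−d)/(d−u)
r = (94.4 − 63.4)/(63.4 − 39.6) = 31.0/23.8 = 1.3025
CL = 100·r = 130.25 %

CL = 130.25 %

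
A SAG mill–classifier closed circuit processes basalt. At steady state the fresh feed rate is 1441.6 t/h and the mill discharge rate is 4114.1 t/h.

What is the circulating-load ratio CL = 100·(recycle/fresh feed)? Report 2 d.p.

CL = 185.38 %

Discharge = new feed + return, hence
R = M − F = 4114.1 − 1441.6 = 2672.5 t/h
CL = 100·R/F = 100·2672.5/1441.6 = 185.38 %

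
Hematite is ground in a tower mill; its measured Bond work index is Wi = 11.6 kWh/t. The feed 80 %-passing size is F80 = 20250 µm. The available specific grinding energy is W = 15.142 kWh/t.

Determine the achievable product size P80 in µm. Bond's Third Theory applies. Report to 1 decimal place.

P80 = 52.8 µm

W = 10 Wi / √P80 − 10 Wi / √F80
⇒ 1/√P80 = W/(10·Wi) + 1/√F80
  = 15.1420/(10·11.6) + 1/√20250 = 0.130534 + 0.007027 = 0.137562
P80 = (1/0.137562)² = 7.2695² = 52.85 µm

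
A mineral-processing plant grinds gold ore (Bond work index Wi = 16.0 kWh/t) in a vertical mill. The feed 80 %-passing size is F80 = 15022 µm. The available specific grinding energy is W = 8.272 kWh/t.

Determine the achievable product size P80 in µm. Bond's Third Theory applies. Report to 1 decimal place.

W = 10 Wi (1/√P80 − 1/√F80)  [Bond]
⇒ 1/√P80 = W/(10 Wi) + 1/√F80
  = 8.2720/(10·16.0) + 1/√15022 = 0.051700 + 0.008159 = 0.059859
P80 = (1/0.059859)² = 16.7059² = 279.09 µm

P80 = 279.1 µm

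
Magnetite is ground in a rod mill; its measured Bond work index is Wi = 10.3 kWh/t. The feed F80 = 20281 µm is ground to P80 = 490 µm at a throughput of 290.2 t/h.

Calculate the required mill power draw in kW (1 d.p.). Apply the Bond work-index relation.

W = 10·Wi·(P80^(-½) − F80^(-½))
W = 10·10.3·(1/√490 − 1/√20281) = 10·10.3·(0.038153) = 3.9298 kWh/t
Mill draw = 3.9298 × 290.2 = 1140.4 kW

P = 1140.4 kW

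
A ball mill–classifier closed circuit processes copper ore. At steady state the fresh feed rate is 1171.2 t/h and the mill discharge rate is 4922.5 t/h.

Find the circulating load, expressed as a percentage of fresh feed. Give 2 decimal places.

Mill node: discharge = fresh + recycle.
R = M − F = 4922.5 − 1171.2 = 3751.3 t/h
CL = 100·R/F = 100·3751.3/1171.2 = 320.30 %

CL = 320.30 %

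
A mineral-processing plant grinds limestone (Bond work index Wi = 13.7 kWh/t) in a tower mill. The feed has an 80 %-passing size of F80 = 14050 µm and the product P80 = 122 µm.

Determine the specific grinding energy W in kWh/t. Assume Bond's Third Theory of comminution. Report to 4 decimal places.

W = 10 Wi / √P80 − 10 Wi / √F80
1/√122 = 0.090536;  1/√14050 = 0.008436
W = 10·13.7·(0.090536 − 0.008436) = 11.2476 kWh/t

W = 11.2476 kWh/t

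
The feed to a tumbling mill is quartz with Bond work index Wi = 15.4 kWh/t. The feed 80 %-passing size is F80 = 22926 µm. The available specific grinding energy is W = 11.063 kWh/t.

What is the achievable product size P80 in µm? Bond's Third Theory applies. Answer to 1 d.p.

W = 10 Wi (1/√P80 − 1/√F80)  [Bond]
1/√P80 = 1/√F80 + W/(10·Wi)
  = 11.0630/(10·15.4) + 1/√22926 = 0.071838 + 0.006604 = 0.078442
P80 = (1/0.078442)² = 12.7483² = 162.52 µm

P80 = 162.5 µm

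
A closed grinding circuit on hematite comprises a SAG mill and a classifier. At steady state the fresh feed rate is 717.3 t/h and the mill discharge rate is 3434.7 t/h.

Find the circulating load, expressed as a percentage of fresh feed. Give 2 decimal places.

CL = 378.84 %

Mill node: discharge = fresh + recycle.
R = M − F = 3434.7 − 717.3 = 2717.4 t/h
CL = 100·R/F = 100·2717.4/717.3 = 378.84 %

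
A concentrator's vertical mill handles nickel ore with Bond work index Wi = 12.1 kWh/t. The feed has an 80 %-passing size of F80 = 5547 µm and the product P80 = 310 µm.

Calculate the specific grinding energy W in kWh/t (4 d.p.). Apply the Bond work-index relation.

W = 5.2477 kWh/t

W = 10·Wi·(P80^(-½) − F80^(-½))
1/√310 = 0.056796;  1/√5547 = 0.013427
W = 10·12.1·(0.056796 − 0.013427) = 5.2477 kWh/t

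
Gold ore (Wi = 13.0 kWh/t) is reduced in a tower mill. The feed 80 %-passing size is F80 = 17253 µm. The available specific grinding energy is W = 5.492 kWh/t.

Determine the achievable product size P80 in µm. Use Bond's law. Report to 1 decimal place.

P80 = 402.3 µm

W_Bond = 10·Wi·(1/√P₈₀ − 1/√F₈₀)
P80^-0.5 = F80^-0.5 + W/(10 Wi)
  = 5.4920/(10·13.0) + 1/√17253 = 0.042246 + 0.007613 = 0.049859
P80 = (1/0.049859)² = 20.0564² = 402.26 µm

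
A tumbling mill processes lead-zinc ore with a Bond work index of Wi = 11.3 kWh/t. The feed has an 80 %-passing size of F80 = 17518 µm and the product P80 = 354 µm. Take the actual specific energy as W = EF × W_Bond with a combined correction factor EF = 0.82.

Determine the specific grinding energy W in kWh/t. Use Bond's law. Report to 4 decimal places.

Bond: W = 10·Wi·(1/√P80 − 1/√F80)
1/√354 = 0.053149;  1/√17518 = 0.007555
W = 10·11.3·(0.053149 − 0.007555) = 5.1521 kWh/t
W_actual = 0.82 × 5.1521 = 4.2247 kWh/t

W = 4.2247 kWh/t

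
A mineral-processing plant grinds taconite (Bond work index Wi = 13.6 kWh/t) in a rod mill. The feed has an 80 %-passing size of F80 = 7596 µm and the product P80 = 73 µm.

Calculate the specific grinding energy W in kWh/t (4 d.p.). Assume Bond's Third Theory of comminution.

W = 10 Wi / √P80 − 10 Wi / √F80
1/√73 = 0.117041;  1/√7596 = 0.011474
W = 10·13.6·(0.117041 − 0.011474) = 14.3572 kWh/t

W = 14.3572 kWh/t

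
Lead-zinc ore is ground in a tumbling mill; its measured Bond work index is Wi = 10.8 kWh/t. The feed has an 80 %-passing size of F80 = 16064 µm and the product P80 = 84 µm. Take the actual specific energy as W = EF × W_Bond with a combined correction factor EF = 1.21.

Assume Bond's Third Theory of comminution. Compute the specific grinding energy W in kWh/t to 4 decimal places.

W = 10·Wi·(P80^(-½) − F80^(-½))
1/√84 = 0.109109;  1/√16064 = 0.007890
W = 10·10.8·(0.109109 − 0.007890) = 10.9317 kWh/t
W_actual = 1.21 × 10.9317 = 13.2273 kWh/t

W = 13.2273 kWh/t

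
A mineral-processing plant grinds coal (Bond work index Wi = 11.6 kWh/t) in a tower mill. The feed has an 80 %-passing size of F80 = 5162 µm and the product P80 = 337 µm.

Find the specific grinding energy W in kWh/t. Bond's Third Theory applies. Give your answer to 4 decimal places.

W = 10 Wi (P80^-0.5 − F80^-0.5)
1/√337 = 0.054473;  1/√5162 = 0.013918
W = 10·11.6·(0.054473 − 0.013918) = 4.7044 kWh/t

W = 4.7044 kWh/t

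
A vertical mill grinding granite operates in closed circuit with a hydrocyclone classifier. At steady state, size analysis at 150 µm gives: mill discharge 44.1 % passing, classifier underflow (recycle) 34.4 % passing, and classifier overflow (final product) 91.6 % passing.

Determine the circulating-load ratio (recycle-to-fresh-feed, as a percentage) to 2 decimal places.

Let r = R/F. Size balance at 150 µm:
r = (o − d)/(d − u)
r = (91.6 − 44.1)/(44.1 − 34.4) = 47.5/9.7 = 4.8969
CL = 100·r = 489.69 %

CL = 489.69 %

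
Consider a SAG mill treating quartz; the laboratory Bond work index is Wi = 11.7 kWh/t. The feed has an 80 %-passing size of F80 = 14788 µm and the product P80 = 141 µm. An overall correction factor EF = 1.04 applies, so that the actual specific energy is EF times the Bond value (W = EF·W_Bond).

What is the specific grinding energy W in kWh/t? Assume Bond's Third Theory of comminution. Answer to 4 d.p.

W_Bond = 10·Wi·(1/√P₈₀ − 1/√F₈₀)
1/√141 = 0.084215;  1/√14788 = 0.008223
W = 10·11.7·(0.084215 − 0.008223) = 8.8911 kWh/t
W_actual = 1.04 × 8.8911 = 9.2467 kWh/t

W = 9.2467 kWh/t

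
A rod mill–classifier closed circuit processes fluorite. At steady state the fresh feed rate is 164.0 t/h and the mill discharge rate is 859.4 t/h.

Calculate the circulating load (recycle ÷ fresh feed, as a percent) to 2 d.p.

Steady state: M = F + R.
R = M − F = 859.4 − 164.0 = 695.4 t/h
CL = 100·R/F = 100·695.4/164.0 = 424.02 %

CL = 424.02 %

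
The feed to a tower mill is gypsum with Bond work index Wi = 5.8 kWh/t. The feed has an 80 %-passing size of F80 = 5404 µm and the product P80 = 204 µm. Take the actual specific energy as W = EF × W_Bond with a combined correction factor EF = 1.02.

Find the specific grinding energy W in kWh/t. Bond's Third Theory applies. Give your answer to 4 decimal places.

Bond:  W = 10 Wi (1/√P − 1/√F)
1/√204 = 0.070014;  1/√5404 = 0.013603
W = 10·5.8·(0.070014 − 0.013603) = 3.2718 kWh/t
W_actual = 1.02 × 3.2718 = 3.3373 kWh/t

W = 3.3373 kWh/t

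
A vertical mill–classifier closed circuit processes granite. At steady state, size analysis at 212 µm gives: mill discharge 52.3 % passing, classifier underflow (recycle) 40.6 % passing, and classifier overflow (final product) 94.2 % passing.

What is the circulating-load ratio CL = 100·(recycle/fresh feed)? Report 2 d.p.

CL = 358.12 %

Balance %-passing 212 µm (r = R/F):
r = (o − d)/(d − u)
r = (94.2 − 52.3)/(52.3 − 40.6) = 41.9/11.7 = 3.5812
CL = 100·r = 358.12 %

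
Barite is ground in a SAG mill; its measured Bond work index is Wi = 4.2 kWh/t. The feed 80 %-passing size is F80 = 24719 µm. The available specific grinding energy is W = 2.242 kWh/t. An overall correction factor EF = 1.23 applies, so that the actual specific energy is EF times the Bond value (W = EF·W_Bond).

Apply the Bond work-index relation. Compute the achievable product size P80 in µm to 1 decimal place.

W = 10·Wi·[P80^(−½) − F80^(−½)]
W_Bond = W / EF = 2.242 / 1.23 = 1.8228 kWh/t
⇒ 1/√P80 = W_Bond/(10·Wi) + 1/√F80
  = 1.8228/(10·4.2) + 1/√24719 = 0.043399 + 0.006360 = 0.049760
P80 = (1/0.049760)² = 20.0966² = 403.88 µm

P80 = 403.9 µm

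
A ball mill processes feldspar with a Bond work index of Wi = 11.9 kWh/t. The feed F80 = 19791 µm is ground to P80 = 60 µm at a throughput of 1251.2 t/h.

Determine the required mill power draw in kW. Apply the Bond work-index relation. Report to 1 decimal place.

P = 18163.6 kW

W_Bond = 10·Wi·(1/√P₈₀ − 1/√F₈₀)
W = 10·11.9·(1/√60 − 1/√19791) = 10·11.9·(0.121991) = 14.5169 kWh/t
Mill draw = 14.5169 × 1251.2 = 18163.6 kW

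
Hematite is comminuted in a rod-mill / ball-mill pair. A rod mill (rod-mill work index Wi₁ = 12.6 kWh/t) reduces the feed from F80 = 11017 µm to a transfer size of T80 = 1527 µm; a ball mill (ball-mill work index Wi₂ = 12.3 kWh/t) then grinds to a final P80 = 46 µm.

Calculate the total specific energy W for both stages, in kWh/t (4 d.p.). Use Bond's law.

W = 17.0117 kWh/t

W_Bond = 10·Wi·(1/√P₈₀ − 1/√F₈₀)
Stage 1 (11017→1527 µm, Wi₁=12.6): W₁ = 10·12.6·(0.025591 − 0.009527) = 2.0240 kWh/t
Stage 2 (1527→46 µm, Wi₂=12.3): W₂ = 10·12.3·(0.147442 − 0.025591) = 14.9877 kWh/t
W = W₁ + W₂ = 2.0240 + 14.9877 = 17.0117 kWh/t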